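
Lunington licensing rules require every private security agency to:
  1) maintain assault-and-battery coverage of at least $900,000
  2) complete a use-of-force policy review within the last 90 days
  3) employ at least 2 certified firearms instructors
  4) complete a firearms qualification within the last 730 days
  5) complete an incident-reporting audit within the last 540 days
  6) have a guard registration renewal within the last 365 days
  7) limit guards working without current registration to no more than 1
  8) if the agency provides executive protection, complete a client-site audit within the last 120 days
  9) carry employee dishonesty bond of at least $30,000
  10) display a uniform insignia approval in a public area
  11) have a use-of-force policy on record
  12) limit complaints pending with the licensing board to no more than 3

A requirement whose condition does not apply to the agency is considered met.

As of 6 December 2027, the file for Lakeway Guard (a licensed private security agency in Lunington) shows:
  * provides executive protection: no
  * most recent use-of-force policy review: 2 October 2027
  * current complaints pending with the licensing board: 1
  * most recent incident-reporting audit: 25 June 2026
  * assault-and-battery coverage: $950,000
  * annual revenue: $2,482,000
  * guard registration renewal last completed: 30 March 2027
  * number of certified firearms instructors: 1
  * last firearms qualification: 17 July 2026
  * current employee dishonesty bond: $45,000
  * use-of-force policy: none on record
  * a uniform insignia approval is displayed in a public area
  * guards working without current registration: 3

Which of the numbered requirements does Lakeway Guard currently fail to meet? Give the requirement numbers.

1. assault-and-battery coverage $950,000 ≥ $900,000 → met
2. use-of-force policy review 65 days ago vs limit 90 → met
3. certified firearms instructors 1 < 2 → not met
4. firearms qualification 507 days ago vs limit 730 → met
5. incident-reporting audit 529 days ago vs limit 540 → met
6. guard registration renewal 251 days ago vs limit 365 → met
7. guards working without current registration 3 > 1 → not met
8. condition 'provides executive protection' does not hold → requirement n/a → met
9. employee dishonesty bond $45,000 ≥ $30,000 → met
10. uniform insignia approval present → met
11. use-of-force policy absent → not met
12. complaints pending with the licensing board 1 ≤ 3 → met
Not met: 3, 7, 11

3, 7, 11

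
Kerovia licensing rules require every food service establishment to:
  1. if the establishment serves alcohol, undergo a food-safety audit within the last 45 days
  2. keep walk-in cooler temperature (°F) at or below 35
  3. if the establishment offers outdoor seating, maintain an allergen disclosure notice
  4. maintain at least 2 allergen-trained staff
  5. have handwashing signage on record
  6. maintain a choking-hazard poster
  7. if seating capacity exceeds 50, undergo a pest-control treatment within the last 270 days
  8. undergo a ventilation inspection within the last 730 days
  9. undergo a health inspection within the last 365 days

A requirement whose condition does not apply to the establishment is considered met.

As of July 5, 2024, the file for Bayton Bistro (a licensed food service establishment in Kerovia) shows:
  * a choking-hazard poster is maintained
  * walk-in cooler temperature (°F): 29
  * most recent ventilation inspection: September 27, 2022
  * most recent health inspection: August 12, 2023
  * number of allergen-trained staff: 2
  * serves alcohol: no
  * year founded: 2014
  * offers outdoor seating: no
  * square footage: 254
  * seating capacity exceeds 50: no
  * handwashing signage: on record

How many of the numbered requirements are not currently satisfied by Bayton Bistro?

0

1. condition 'serves alcohol' does not hold → requirement n/a → met
2. walk-in cooler temperature (°F) 29 ≤ 35 → met
3. condition 'offers outdoor seating' does not hold → requirement n/a → met
4. allergen-trained staff 2 ≥ 2 → met
5. handwashing signage present → met
6. choking-hazard poster present → met
7. condition 'seating capacity exceeds 50' does not hold → requirement n/a → met
8. ventilation inspection 647 days ago vs limit 730 → met
9. health inspection 328 days ago vs limit 365 → met
Not met: 0 of 9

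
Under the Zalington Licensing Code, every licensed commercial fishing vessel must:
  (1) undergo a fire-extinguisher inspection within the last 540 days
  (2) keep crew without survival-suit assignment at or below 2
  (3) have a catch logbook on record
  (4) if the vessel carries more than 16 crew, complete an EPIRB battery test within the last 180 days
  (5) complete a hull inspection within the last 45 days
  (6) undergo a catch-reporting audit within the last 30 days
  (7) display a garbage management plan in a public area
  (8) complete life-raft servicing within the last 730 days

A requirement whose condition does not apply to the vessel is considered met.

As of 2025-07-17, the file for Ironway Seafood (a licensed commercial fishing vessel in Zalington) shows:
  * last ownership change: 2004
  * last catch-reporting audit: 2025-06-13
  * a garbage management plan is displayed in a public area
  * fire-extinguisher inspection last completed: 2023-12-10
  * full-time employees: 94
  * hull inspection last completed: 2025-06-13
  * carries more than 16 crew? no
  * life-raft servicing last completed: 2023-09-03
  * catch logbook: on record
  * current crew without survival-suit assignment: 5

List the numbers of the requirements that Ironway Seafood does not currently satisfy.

1, 2, 6

1. fire-extinguisher inspection 585 days ago vs limit 540 → not met
2. crew without survival-suit assignment 5 > 2 → not met
3. catch logbook present → met
4. condition 'carries more than 16 crew' does not hold → requirement n/a → met
5. hull inspection 34 days ago vs limit 45 → met
6. catch-reporting audit 34 days ago vs limit 30 → not met
7. garbage management plan present → met
8. life-raft servicing 683 days ago vs limit 730 → met
Not met: 1, 2, 6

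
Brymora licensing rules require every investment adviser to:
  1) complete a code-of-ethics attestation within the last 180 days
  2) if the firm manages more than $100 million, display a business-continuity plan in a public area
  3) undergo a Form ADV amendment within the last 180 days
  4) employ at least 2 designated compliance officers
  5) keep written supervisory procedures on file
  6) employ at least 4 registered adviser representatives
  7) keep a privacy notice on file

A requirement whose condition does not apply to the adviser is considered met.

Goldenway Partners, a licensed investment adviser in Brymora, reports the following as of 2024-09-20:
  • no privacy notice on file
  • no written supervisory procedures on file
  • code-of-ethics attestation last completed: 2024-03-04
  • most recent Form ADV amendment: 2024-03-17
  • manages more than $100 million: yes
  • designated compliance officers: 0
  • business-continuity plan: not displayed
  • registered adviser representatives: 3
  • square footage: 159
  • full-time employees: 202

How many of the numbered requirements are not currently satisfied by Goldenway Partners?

7

1. code-of-ethics attestation 200 days ago vs limit 180 → not met
2. condition 'manages more than $100 million' holds; business-continuity plan absent → not met
3. Form ADV amendment 187 days ago vs limit 180 → not met
4. designated compliance officers 0 < 2 → not met
5. written supervisory procedures absent → not met
6. registered adviser representatives 3 < 4 → not met
7. privacy notice absent → not met
Not met: 7 of 7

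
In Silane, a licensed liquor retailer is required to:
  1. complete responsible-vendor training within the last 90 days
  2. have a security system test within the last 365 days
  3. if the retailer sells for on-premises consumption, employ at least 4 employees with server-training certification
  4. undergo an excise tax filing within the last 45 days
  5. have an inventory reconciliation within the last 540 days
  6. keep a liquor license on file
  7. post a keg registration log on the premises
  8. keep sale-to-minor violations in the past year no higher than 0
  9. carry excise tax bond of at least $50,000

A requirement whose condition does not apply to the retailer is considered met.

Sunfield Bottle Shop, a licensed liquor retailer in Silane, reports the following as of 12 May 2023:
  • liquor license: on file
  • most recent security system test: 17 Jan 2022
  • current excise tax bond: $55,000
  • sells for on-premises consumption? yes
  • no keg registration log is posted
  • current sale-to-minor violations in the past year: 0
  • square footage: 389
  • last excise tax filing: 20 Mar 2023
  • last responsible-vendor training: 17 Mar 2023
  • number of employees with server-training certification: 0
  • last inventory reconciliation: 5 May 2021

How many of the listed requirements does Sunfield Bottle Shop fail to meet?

1. responsible-vendor training 56 days ago vs limit 90 → met
2. security system test 480 days ago vs limit 365 → not met
3. condition 'sells for on-premises consumption' holds; employees with server-training certification 0 < 4 → not met
4. excise tax filing 53 days ago vs limit 45 → not met
5. inventory reconciliation 737 days ago vs limit 540 → not met
6. liquor license present → met
7. keg registration log absent → not met
8. sale-to-minor violations in the past year 0 ≤ 0 → met
9. excise tax bond $55,000 ≥ $50,000 → met
Not met: 5 of 9

5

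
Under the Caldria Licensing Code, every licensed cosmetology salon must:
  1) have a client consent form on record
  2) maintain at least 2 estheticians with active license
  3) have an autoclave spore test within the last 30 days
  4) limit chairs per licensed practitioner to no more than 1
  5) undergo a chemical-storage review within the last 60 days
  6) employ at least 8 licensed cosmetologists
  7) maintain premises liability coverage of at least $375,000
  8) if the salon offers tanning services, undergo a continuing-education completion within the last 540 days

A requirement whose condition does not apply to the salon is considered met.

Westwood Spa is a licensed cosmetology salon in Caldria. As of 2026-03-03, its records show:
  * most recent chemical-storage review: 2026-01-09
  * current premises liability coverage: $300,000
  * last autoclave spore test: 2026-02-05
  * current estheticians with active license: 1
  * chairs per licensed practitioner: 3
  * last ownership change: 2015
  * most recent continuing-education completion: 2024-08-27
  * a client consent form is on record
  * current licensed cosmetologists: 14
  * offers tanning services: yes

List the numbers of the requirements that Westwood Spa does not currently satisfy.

1. client consent form present → met
2. estheticians with active license 1 < 2 → not met
3. autoclave spore test 26 days ago vs limit 30 → met
4. chairs per licensed practitioner 3 > 1 → not met
5. chemical-storage review 53 days ago vs limit 60 → met
6. licensed cosmetologists 14 ≥ 8 → met
7. premises liability coverage $300,000 < $375,000 → not met
8. condition 'offers tanning services' holds; continuing-education completion 553 days ago vs limit 540 → not met
Not met: 2, 4, 7, 8

2, 4, 7, 8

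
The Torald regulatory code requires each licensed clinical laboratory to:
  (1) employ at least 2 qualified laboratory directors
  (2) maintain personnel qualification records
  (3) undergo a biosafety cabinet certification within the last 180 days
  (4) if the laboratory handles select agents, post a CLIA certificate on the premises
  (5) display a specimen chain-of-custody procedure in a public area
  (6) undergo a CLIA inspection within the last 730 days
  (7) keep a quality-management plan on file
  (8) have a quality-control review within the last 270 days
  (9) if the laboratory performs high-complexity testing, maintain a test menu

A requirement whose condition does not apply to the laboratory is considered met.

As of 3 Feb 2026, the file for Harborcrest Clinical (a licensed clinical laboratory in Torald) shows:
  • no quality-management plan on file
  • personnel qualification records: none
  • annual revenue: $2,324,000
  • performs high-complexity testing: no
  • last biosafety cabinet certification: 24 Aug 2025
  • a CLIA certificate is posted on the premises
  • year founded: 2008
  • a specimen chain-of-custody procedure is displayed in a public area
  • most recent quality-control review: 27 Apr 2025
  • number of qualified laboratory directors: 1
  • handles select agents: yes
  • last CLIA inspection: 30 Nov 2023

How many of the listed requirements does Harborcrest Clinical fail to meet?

5

1. qualified laboratory directors 1 < 2 → not met
2. personnel qualification records absent → not met
3. biosafety cabinet certification 163 days ago vs limit 180 → met
4. condition 'handles select agents' holds; CLIA certificate present → met
5. specimen chain-of-custody procedure present → met
6. CLIA inspection 796 days ago vs limit 730 → not met
7. quality-management plan absent → not met
8. quality-control review 282 days ago vs limit 270 → not met
9. condition 'performs high-complexity testing' does not hold → requirement n/a → met
Not met: 5 of 9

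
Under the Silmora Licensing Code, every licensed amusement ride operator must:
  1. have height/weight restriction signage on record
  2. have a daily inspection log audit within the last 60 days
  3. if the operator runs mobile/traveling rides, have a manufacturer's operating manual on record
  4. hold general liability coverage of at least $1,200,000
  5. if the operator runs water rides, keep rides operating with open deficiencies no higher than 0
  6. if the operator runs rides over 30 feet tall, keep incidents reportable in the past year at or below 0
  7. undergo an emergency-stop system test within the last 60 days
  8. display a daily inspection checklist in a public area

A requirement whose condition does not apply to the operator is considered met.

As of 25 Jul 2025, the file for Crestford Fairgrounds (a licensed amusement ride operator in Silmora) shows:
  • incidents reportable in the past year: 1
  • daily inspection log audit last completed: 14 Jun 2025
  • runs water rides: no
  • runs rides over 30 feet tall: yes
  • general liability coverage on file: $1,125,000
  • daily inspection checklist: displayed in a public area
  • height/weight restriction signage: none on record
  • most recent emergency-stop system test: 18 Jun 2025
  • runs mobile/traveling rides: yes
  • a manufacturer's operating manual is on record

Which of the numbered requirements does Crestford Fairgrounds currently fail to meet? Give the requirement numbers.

1. height/weight restriction signage absent → not met
2. daily inspection log audit 41 days ago vs limit 60 → met
3. condition 'runs mobile/traveling rides' holds; manufacturer's operating manual present → met
4. general liability coverage $1,125,000 < $1,200,000 → not met
5. condition 'runs water rides' does not hold → requirement n/a → met
6. condition 'runs rides over 30 feet tall' holds; incidents reportable in the past year 1 > 0 → not met
7. emergency-stop system test 37 days ago vs limit 60 → met
8. daily inspection checklist present → met
Not met: 1, 4, 6

1, 4, 6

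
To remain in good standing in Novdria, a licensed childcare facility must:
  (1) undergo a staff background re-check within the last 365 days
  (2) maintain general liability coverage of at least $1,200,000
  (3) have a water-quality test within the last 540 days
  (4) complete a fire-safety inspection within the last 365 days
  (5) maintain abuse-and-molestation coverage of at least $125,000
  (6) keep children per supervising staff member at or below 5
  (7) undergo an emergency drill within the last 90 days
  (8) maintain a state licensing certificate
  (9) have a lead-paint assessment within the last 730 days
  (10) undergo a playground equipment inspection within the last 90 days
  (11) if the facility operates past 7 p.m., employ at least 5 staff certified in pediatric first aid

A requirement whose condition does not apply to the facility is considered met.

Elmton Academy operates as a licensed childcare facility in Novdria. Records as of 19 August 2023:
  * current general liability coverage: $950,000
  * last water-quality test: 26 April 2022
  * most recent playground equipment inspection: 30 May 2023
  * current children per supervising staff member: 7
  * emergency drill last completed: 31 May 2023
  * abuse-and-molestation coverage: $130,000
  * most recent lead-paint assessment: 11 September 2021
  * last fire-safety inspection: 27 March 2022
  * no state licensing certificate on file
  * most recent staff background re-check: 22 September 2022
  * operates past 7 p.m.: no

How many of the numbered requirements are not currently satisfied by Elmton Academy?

4

1. staff background re-check 331 days ago vs limit 365 → met
2. general liability coverage $950,000 < $1,200,000 → not met
3. water-quality test 480 days ago vs limit 540 → met
4. fire-safety inspection 510 days ago vs limit 365 → not met
5. abuse-and-molestation coverage $130,000 ≥ $125,000 → met
6. children per supervising staff member 7 > 5 → not met
7. emergency drill 80 days ago vs limit 90 → met
8. state licensing certificate absent → not met
9. lead-paint assessment 707 days ago vs limit 730 → met
10. playground equipment inspection 81 days ago vs limit 90 → met
11. condition 'operates past 7 p.m.' does not hold → requirement n/a → met
Not met: 4 of 11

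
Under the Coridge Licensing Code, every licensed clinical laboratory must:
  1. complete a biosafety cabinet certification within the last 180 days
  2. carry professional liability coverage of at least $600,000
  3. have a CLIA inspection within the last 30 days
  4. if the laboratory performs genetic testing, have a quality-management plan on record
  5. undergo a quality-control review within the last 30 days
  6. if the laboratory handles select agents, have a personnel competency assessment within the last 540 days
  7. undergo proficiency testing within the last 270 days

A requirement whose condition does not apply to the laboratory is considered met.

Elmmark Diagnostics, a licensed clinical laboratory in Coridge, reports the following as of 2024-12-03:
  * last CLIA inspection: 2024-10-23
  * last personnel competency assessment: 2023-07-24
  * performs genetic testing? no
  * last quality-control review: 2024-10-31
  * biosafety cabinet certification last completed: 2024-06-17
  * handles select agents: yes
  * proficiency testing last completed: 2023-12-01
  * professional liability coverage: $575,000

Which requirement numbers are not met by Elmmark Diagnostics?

2, 3, 5, 7

1. biosafety cabinet certification 169 days ago vs limit 180 → met
2. professional liability coverage $575,000 < $600,000 → not met
3. CLIA inspection 41 days ago vs limit 30 → not met
4. condition 'performs genetic testing' does not hold → requirement n/a → met
5. quality-control review 33 days ago vs limit 30 → not met
6. condition 'handles select agents' holds; personnel competency assessment 498 days ago vs limit 540 → met
7. proficiency testing 368 days ago vs limit 270 → not met
Not met: 2, 3, 5, 7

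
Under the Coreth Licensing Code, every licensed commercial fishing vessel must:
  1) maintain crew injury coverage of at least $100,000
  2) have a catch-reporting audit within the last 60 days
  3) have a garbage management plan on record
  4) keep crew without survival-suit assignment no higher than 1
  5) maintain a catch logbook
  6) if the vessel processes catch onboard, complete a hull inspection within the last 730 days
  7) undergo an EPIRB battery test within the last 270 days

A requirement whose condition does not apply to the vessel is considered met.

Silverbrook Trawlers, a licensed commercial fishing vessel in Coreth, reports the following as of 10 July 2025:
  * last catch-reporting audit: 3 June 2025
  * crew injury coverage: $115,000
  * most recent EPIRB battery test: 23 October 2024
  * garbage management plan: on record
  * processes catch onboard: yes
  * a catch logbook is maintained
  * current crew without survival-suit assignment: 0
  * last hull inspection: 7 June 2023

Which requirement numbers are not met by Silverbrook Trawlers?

6

1. crew injury coverage $115,000 ≥ $100,000 → met
2. catch-reporting audit 37 days ago vs limit 60 → met
3. garbage management plan present → met
4. crew without survival-suit assignment 0 ≤ 1 → met
5. catch logbook present → met
6. condition 'processes catch onboard' holds; hull inspection 764 days ago vs limit 730 → not met
7. EPIRB battery test 260 days ago vs limit 270 → met
Not met: 6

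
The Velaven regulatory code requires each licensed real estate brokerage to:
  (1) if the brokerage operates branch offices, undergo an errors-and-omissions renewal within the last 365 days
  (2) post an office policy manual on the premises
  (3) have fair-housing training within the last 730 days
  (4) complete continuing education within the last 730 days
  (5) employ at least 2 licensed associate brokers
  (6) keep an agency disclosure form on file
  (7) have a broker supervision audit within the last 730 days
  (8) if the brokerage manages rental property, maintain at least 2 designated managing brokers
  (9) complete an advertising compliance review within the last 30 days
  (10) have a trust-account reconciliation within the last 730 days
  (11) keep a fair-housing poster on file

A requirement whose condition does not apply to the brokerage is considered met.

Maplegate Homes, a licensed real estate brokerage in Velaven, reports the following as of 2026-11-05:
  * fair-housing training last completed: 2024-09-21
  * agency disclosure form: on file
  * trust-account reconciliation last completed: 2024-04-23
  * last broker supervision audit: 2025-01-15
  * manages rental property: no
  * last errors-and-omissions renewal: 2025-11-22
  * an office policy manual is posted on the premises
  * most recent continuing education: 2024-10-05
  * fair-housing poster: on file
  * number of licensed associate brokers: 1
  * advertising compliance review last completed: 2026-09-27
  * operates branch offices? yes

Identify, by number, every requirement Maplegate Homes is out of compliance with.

1. condition 'operates branch offices' holds; errors-and-omissions renewal 348 days ago vs limit 365 → met
2. office policy manual present → met
3. fair-housing training 775 days ago vs limit 730 → not met
4. continuing education 761 days ago vs limit 730 → not met
5. licensed associate brokers 1 < 2 → not met
6. agency disclosure form present → met
7. broker supervision audit 659 days ago vs limit 730 → met
8. condition 'manages rental property' does not hold → requirement n/a → met
9. advertising compliance review 39 days ago vs limit 30 → not met
10. trust-account reconciliation 926 days ago vs limit 730 → not met
11. fair-housing poster present → met
Not met: 3, 4, 5, 9, 10

3, 4, 5, 9, 10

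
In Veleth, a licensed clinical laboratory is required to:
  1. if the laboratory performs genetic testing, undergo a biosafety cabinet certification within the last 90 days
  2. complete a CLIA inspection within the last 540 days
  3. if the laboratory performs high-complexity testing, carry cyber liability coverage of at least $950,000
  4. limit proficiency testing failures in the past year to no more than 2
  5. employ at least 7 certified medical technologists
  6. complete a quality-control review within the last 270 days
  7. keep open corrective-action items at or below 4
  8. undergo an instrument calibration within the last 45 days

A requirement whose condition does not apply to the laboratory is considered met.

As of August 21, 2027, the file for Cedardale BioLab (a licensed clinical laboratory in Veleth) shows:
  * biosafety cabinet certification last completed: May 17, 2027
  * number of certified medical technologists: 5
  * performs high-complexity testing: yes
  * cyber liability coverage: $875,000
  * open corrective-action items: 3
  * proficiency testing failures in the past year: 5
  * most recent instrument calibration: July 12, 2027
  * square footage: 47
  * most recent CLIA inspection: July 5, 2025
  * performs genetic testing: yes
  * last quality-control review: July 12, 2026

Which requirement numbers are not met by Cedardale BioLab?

1, 2, 3, 4, 5, 6

1. condition 'performs genetic testing' holds; biosafety cabinet certification 96 days ago vs limit 90 → not met
2. CLIA inspection 777 days ago vs limit 540 → not met
3. condition 'performs high-complexity testing' holds; cyber liability coverage $875,000 < $950,000 → not met
4. proficiency testing failures in the past year 5 > 2 → not met
5. certified medical technologists 5 < 7 → not met
6. quality-control review 405 days ago vs limit 270 → not met
7. open corrective-action items 3 ≤ 4 → met
8. instrument calibration 40 days ago vs limit 45 → met
Not met: 1, 2, 3, 4, 5, 6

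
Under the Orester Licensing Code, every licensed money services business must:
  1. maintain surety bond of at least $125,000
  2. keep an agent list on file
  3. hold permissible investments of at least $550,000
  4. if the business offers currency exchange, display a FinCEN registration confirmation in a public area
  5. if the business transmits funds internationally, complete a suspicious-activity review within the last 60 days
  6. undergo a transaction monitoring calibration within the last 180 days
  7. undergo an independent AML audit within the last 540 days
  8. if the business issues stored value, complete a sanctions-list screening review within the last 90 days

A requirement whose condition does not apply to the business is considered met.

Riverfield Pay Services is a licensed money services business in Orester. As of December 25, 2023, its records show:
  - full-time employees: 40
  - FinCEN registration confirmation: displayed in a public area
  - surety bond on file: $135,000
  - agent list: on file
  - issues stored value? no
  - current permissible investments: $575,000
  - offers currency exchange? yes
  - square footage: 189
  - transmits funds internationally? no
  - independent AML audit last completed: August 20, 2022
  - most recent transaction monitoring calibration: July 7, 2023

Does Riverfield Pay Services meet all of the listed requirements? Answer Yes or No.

Yes

1. surety bond $135,000 ≥ $125,000 → met
2. agent list present → met
3. permissible investments $575,000 ≥ $550,000 → met
4. condition 'offers currency exchange' holds; FinCEN registration confirmation present → met
5. condition 'transmits funds internationally' does not hold → requirement n/a → met
6. transaction monitoring calibration 171 days ago vs limit 180 → met
7. independent AML audit 492 days ago vs limit 540 → met
8. condition 'issues stored value' does not hold → requirement n/a → met
All met.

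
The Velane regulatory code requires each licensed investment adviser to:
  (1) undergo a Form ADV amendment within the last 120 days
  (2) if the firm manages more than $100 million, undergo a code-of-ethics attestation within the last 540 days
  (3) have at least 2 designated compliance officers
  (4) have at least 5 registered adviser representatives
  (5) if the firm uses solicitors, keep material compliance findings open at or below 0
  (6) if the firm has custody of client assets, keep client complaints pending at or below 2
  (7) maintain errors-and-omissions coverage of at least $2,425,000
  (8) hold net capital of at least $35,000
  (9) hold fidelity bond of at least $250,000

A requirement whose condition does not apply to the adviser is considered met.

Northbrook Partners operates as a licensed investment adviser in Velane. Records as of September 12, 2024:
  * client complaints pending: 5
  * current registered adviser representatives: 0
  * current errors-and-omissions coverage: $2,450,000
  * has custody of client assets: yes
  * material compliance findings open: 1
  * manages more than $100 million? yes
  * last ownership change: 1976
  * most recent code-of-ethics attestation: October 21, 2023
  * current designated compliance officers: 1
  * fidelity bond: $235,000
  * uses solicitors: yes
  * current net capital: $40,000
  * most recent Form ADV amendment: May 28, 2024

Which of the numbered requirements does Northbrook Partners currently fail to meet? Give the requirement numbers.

1. Form ADV amendment 107 days ago vs limit 120 → met
2. condition 'manages more than $100 million' holds; code-of-ethics attestation 327 days ago vs limit 540 → met
3. designated compliance officers 1 < 2 → not met
4. registered adviser representatives 0 < 5 → not met
5. condition 'uses solicitors' holds; material compliance findings open 1 > 0 → not met
6. condition 'has custody of client assets' holds; client complaints pending 5 > 2 → not met
7. errors-and-omissions coverage $2,450,000 ≥ $2,425,000 → met
8. net capital $40,000 ≥ $35,000 → met
9. fidelity bond $235,000 < $250,000 → not met
Not met: 3, 4, 5, 6, 9

3, 4, 5, 6, 9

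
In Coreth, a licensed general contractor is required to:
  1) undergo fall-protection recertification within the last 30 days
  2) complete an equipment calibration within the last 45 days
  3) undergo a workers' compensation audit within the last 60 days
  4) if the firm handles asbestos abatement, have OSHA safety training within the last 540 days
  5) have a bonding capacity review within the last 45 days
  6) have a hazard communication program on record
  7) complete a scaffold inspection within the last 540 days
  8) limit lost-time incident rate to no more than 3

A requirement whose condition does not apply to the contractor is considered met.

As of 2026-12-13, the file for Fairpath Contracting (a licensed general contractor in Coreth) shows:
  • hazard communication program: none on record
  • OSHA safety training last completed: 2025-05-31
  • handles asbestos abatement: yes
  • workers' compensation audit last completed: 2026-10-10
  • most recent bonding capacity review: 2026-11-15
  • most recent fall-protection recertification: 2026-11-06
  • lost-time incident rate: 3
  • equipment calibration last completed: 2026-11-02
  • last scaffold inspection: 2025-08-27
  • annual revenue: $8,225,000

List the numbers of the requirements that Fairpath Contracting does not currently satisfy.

1. fall-protection recertification 37 days ago vs limit 30 → not met
2. equipment calibration 41 days ago vs limit 45 → met
3. workers' compensation audit 64 days ago vs limit 60 → not met
4. condition 'handles asbestos abatement' holds; OSHA safety training 561 days ago vs limit 540 → not met
5. bonding capacity review 28 days ago vs limit 45 → met
6. hazard communication program absent → not met
7. scaffold inspection 473 days ago vs limit 540 → met
8. lost-time incident rate 3 ≤ 3 → met
Not met: 1, 3, 4, 6

1, 3, 4, 6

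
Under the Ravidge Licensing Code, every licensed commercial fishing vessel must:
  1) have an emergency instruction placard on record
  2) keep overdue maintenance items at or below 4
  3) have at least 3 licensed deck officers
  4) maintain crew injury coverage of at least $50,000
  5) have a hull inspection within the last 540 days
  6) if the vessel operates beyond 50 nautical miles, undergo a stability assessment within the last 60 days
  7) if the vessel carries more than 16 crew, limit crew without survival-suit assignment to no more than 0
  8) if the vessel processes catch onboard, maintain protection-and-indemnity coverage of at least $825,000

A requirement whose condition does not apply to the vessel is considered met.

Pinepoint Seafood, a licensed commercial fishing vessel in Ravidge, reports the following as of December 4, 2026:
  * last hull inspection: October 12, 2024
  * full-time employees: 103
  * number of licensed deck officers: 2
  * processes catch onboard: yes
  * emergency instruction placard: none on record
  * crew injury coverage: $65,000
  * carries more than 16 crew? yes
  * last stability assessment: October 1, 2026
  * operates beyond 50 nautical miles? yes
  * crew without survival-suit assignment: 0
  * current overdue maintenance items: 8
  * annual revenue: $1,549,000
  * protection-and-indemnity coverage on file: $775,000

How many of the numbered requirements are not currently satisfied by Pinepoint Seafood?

6

1. emergency instruction placard absent → not met
2. overdue maintenance items 8 > 4 → not met
3. licensed deck officers 2 < 3 → not met
4. crew injury coverage $65,000 ≥ $50,000 → met
5. hull inspection 783 days ago vs limit 540 → not met
6. condition 'operates beyond 50 nautical miles' holds; stability assessment 64 days ago vs limit 60 → not met
7. condition 'carries more than 16 crew' holds; crew without survival-suit assignment 0 ≤ 0 → met
8. condition 'processes catch onboard' holds; protection-and-indemnity coverage $775,000 < $825,000 → not met
Not met: 6 of 8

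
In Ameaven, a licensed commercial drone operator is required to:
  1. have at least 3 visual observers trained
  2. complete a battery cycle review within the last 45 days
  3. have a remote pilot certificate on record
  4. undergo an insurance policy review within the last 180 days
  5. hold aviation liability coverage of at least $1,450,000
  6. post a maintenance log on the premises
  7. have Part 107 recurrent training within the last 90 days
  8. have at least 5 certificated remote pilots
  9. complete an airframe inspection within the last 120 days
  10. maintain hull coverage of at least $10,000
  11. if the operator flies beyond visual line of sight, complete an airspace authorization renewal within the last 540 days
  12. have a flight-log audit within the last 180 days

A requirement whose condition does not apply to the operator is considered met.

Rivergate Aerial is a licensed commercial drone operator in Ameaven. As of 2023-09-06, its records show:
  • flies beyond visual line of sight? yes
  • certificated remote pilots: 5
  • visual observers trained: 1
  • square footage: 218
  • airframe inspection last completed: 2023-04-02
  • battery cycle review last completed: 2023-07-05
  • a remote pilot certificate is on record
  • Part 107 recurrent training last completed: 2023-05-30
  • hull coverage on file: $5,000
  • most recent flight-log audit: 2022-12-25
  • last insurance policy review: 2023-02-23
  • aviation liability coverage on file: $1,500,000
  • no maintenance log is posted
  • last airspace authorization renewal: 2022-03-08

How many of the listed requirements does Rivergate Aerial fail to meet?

9

1. visual observers trained 1 < 3 → not met
2. battery cycle review 63 days ago vs limit 45 → not met
3. remote pilot certificate present → met
4. insurance policy review 195 days ago vs limit 180 → not met
5. aviation liability coverage $1,500,000 ≥ $1,450,000 → met
6. maintenance log absent → not met
7. Part 107 recurrent training 99 days ago vs limit 90 → not met
8. certificated remote pilots 5 ≥ 5 → met
9. airframe inspection 157 days ago vs limit 120 → not met
10. hull coverage $5,000 < $10,000 → not met
11. condition 'flies beyond visual line of sight' holds; airspace authorization renewal 547 days ago vs limit 540 → not met
12. flight-log audit 255 days ago vs limit 180 → not met
Not met: 9 of 12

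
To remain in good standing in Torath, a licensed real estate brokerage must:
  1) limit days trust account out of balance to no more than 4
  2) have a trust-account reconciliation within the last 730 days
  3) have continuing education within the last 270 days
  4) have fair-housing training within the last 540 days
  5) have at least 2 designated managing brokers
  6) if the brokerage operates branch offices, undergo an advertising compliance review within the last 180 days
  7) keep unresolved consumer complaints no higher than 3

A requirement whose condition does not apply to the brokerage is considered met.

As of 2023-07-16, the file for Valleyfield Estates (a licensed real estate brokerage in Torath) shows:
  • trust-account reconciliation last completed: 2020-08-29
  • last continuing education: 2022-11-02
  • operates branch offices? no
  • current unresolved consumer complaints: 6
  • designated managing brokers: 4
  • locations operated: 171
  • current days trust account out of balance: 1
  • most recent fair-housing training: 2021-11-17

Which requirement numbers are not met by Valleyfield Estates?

1. days trust account out of balance 1 ≤ 4 → met
2. trust-account reconciliation 1051 days ago vs limit 730 → not met
3. continuing education 256 days ago vs limit 270 → met
4. fair-housing training 606 days ago vs limit 540 → not met
5. designated managing brokers 4 ≥ 2 → met
6. condition 'operates branch offices' does not hold → requirement n/a → met
7. unresolved consumer complaints 6 > 3 → not met
Not met: 2, 4, 7

2, 4, 7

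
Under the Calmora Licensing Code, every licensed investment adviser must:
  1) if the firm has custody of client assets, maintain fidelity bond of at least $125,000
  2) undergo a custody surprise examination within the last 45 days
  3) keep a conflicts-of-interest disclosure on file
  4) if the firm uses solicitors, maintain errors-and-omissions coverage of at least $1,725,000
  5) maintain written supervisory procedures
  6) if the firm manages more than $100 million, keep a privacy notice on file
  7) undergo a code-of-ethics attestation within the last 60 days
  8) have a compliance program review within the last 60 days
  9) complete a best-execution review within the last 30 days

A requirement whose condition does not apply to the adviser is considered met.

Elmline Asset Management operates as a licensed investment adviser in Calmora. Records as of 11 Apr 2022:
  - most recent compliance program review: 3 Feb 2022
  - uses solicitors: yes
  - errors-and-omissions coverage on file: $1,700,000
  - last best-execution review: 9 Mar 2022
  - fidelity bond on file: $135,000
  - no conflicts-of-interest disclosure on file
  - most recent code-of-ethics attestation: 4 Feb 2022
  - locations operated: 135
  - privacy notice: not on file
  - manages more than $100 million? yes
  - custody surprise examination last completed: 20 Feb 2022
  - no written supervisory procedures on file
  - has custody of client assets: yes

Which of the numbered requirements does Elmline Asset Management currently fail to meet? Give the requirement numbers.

2, 3, 4, 5, 6, 7, 8, 9

1. condition 'has custody of client assets' holds; fidelity bond $135,000 ≥ $125,000 → met
2. custody surprise examination 50 days ago vs limit 45 → not met
3. conflicts-of-interest disclosure absent → not met
4. condition 'uses solicitors' holds; errors-and-omissions coverage $1,700,000 < $1,725,000 → not met
5. written supervisory procedures absent → not met
6. condition 'manages more than $100 million' holds; privacy notice absent → not met
7. code-of-ethics attestation 66 days ago vs limit 60 → not met
8. compliance program review 67 days ago vs limit 60 → not met
9. best-execution review 33 days ago vs limit 30 → not met
Not met: 2, 3, 4, 5, 6, 7, 8, 9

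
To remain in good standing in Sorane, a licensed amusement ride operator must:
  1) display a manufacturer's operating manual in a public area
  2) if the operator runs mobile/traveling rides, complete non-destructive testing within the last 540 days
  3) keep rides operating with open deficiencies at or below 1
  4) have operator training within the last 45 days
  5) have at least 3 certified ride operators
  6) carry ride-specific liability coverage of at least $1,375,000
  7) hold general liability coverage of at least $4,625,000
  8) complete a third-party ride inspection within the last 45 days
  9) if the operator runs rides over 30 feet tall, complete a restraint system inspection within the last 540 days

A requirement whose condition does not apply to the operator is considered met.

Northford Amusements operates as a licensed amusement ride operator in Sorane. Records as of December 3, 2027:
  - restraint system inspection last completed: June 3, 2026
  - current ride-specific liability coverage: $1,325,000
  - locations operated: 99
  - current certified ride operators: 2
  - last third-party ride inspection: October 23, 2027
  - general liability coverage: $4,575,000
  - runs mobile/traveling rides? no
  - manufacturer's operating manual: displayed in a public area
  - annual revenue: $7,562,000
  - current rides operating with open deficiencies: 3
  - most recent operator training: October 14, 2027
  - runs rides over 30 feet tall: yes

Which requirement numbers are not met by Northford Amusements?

3, 4, 5, 6, 7, 9

1. manufacturer's operating manual present → met
2. condition 'runs mobile/traveling rides' does not hold → requirement n/a → met
3. rides operating with open deficiencies 3 > 1 → not met
4. operator training 50 days ago vs limit 45 → not met
5. certified ride operators 2 < 3 → not met
6. ride-specific liability coverage $1,325,000 < $1,375,000 → not met
7. general liability coverage $4,575,000 < $4,625,000 → not met
8. third-party ride inspection 41 days ago vs limit 45 → met
9. condition 'runs rides over 30 feet tall' holds; restraint system inspection 548 days ago vs limit 540 → not met
Not met: 3, 4, 5, 6, 7, 9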